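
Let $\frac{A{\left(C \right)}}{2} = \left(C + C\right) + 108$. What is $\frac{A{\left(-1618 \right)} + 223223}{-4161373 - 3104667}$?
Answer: $- \frac{216967}{7266040} \approx -0.02986$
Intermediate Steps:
$A{\left(C \right)} = 216 + 4 C$ ($A{\left(C \right)} = 2 \left(\left(C + C\right) + 108\right) = 2 \left(2 C + 108\right) = 2 \left(108 + 2 C\right) = 216 + 4 C$)
$\frac{A{\left(-1618 \right)} + 223223}{-4161373 - 3104667} = \frac{\left(216 + 4 \left(-1618\right)\right) + 223223}{-4161373 - 3104667} = \frac{\left(216 - 6472\right) + 223223}{-7266040} = \left(-6256 + 223223\right) \left(- \frac{1}{7266040}\right) = 216967 \left(- \frac{1}{7266040}\right) = - \frac{216967}{7266040}$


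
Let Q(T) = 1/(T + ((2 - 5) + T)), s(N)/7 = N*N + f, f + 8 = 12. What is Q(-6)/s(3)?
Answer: -1/1365 ≈ -0.00073260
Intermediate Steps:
f = 4 (f = -8 + 12 = 4)
s(N) = 28 + 7*N² (s(N) = 7*(N*N + 4) = 7*(N² + 4) = 7*(4 + N²) = 28 + 7*N²)
Q(T) = 1/(-3 + 2*T) (Q(T) = 1/(T + (-3 + T)) = 1/(-3 + 2*T))
Q(-6)/s(3) = 1/((28 + 7*3²)*(-3 + 2*(-6))) = 1/((28 + 7*9)*(-3 - 12)) = 1/((28 + 63)*(-15)) = -1/15/91 = (1/91)*(-1/15) = -1/1365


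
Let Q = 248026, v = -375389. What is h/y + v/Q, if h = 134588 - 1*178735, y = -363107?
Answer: -125356769801/90059976782 ≈ -1.3919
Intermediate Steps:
h = -44147 (h = 134588 - 178735 = -44147)
h/y + v/Q = -44147/(-363107) - 375389/248026 = -44147*(-1/363107) - 375389*1/248026 = 44147/363107 - 375389/248026 = -125356769801/90059976782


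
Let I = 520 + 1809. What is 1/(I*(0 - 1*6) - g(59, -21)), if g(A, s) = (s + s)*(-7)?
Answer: -1/14268 ≈ -7.0087e-5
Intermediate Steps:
g(A, s) = -14*s (g(A, s) = (2*s)*(-7) = -14*s)
I = 2329
1/(I*(0 - 1*6) - g(59, -21)) = 1/(2329*(0 - 1*6) - (-14)*(-21)) = 1/(2329*(0 - 6) - 1*294) = 1/(2329*(-6) - 294) = 1/(-13974 - 294) = 1/(-14268) = -1/14268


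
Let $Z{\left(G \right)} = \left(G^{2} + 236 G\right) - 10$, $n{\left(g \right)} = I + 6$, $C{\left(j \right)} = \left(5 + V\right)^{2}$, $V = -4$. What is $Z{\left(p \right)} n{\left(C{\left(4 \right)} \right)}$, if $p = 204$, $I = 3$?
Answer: $807750$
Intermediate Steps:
$C{\left(j \right)} = 1$ ($C{\left(j \right)} = \left(5 - 4\right)^{2} = 1^{2} = 1$)
$n{\left(g \right)} = 9$ ($n{\left(g \right)} = 3 + 6 = 9$)
$Z{\left(G \right)} = -10 + G^{2} + 236 G$
$Z{\left(p \right)} n{\left(C{\left(4 \right)} \right)} = \left(-10 + 204^{2} + 236 \cdot 204\right) 9 = \left(-10 + 41616 + 48144\right) 9 = 89750 \cdot 9 = 807750$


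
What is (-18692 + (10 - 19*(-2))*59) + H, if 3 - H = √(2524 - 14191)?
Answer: -15857 - I*√11667 ≈ -15857.0 - 108.01*I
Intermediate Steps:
H = 3 - I*√11667 (H = 3 - √(2524 - 14191) = 3 - √(-11667) = 3 - I*√11667 ≈ 3.0 - 108.01*I)
(-18692 + (10 - 19*(-2))*59) + H = (-18692 + (10 - 19*(-2))*59) + (3 - I*√11667) = (-18692 + (10 + 38)*59) + (3 - I*√11667) = (-18692 + 48*59) + (3 - I*√11667) = (-18692 + 2832) + (3 - I*√11667) = -15860 + (3 - I*√11667) = -15857 - I*√11667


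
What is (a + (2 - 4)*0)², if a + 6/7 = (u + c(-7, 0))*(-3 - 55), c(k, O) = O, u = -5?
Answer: 4096576/49 ≈ 83604.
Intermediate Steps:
a = 2024/7 (a = -6/7 + (-5 + 0)*(-3 - 55) = -6/7 - 5*(-58) = -6/7 + 290 = 2024/7 ≈ 289.14)
(a + (2 - 4)*0)² = (2024/7 + (2 - 4)*0)² = (2024/7 - 2*0)² = (2024/7 + 0)² = (2024/7)² = 4096576/49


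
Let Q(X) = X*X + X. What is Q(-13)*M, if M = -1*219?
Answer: -34164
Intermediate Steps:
Q(X) = X + X**2 (Q(X) = X**2 + X = X + X**2)
M = -219
Q(-13)*M = -13*(1 - 13)*(-219) = -13*(-12)*(-219) = 156*(-219) = -34164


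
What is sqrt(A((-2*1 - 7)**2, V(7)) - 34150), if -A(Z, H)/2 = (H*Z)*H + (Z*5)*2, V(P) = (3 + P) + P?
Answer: 2*I*sqrt(20647) ≈ 287.38*I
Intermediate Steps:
V(P) = 3 + 2*P
A(Z, H) = -20*Z - 2*Z*H**2 (A(Z, H) = -2*((H*Z)*H + (Z*5)*2) = -2*(Z*H**2 + (5*Z)*2) = -2*(Z*H**2 + 10*Z) = -2*(10*Z + Z*H**2) = -20*Z - 2*Z*H**2)
sqrt(A((-2*1 - 7)**2, V(7)) - 34150) = sqrt(-2*(-2*1 - 7)**2*(10 + (3 + 2*7)**2) - 34150) = sqrt(-2*(-2 - 7)**2*(10 + (3 + 14)**2) - 34150) = sqrt(-2*(-9)**2*(10 + 17**2) - 34150) = sqrt(-2*81*(10 + 289) - 34150) = sqrt(-2*81*299 - 34150) = sqrt(-48438 - 34150) = sqrt(-82588) = 2*I*sqrt(20647)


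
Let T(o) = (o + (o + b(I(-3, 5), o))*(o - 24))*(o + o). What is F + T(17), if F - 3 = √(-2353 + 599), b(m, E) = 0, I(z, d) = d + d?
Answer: -3465 + I*√1754 ≈ -3465.0 + 41.881*I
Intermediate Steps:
I(z, d) = 2*d
T(o) = 2*o*(o + o*(-24 + o)) (T(o) = (o + (o + 0)*(o - 24))*(o + o) = (o + o*(-24 + o))*(2*o) = 2*o*(o + o*(-24 + o)))
F = 3 + I*√1754 (F = 3 + √(-2353 + 599) = 3 + √(-1754) = 3 + I*√1754 ≈ 3.0 + 41.881*I)
F + T(17) = (3 + I*√1754) + 2*17²*(-23 + 17) = (3 + I*√1754) + 2*289*(-6) = (3 + I*√1754) - 3468 = -3465 + I*√1754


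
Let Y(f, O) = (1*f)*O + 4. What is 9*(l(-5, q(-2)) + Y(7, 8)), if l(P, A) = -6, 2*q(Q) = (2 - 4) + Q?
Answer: 486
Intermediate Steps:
q(Q) = -1 + Q/2 (q(Q) = ((2 - 4) + Q)/2 = (-2 + Q)/2 = -1 + Q/2)
Y(f, O) = 4 + O*f (Y(f, O) = f*O + 4 = O*f + 4 = 4 + O*f)
9*(l(-5, q(-2)) + Y(7, 8)) = 9*(-6 + (4 + 8*7)) = 9*(-6 + (4 + 56)) = 9*(-6 + 60) = 9*54 = 486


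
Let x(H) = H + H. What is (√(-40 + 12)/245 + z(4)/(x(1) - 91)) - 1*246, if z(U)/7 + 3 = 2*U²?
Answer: -22097/89 + 2*I*√7/245 ≈ -248.28 + 0.021598*I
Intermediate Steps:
x(H) = 2*H
z(U) = -21 + 14*U² (z(U) = -21 + 7*(2*U²) = -21 + 14*U²)
(√(-40 + 12)/245 + z(4)/(x(1) - 91)) - 1*246 = (√(-40 + 12)/245 + (-21 + 14*4²)/(2*1 - 91)) - 1*246 = (√(-28)*(1/245) + (-21 + 14*16)/(2 - 91)) - 246 = ((2*I*√7)*(1/245) + (-21 + 224)/(-89)) - 246 = (2*I*√7/245 + 203*(-1/89)) - 246 = (2*I*√7/245 - 203/89) - 246 = (-203/89 + 2*I*√7/245) - 246 = -22097/89 + 2*I*√7/245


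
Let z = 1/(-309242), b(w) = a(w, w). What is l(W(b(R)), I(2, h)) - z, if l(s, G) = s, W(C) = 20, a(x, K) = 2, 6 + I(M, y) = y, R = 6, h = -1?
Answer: 6184841/309242 ≈ 20.000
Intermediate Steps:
I(M, y) = -6 + y
b(w) = 2
z = -1/309242 ≈ -3.2337e-6
l(W(b(R)), I(2, h)) - z = 20 - 1*(-1/309242) = 20 + 1/309242 = 6184841/309242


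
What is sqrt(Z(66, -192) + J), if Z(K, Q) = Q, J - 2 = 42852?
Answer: sqrt(42662) ≈ 206.55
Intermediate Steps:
J = 42854 (J = 2 + 42852 = 42854)
sqrt(Z(66, -192) + J) = sqrt(-192 + 42854) = sqrt(42662)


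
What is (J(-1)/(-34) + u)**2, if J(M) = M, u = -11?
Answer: 139129/1156 ≈ 120.35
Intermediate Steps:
(J(-1)/(-34) + u)**2 = (-1/(-34) - 11)**2 = (-1*(-1/34) - 11)**2 = (1/34 - 11)**2 = (-373/34)**2 = 139129/1156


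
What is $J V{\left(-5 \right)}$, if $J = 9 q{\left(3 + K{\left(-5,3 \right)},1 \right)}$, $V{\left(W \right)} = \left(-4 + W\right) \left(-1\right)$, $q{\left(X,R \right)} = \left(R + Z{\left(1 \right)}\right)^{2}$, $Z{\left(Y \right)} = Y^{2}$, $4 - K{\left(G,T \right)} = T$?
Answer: $324$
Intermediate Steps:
$K{\left(G,T \right)} = 4 - T$
$q{\left(X,R \right)} = \left(1 + R\right)^{2}$ ($q{\left(X,R \right)} = \left(R + 1^{2}\right)^{2} = \left(R + 1\right)^{2} = \left(1 + R\right)^{2}$)
$V{\left(W \right)} = 4 - W$
$J = 36$ ($J = 9 \left(1 + 1\right)^{2} = 9 \cdot 2^{2} = 9 \cdot 4 = 36$)
$J V{\left(-5 \right)} = 36 \left(4 - -5\right) = 36 \left(4 + 5\right) = 36 \cdot 9 = 324$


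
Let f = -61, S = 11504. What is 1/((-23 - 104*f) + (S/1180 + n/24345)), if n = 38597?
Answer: 1436355/9095480422 ≈ 0.00015792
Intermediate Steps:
1/((-23 - 104*f) + (S/1180 + n/24345)) = 1/((-23 - 104*(-61)) + (11504/1180 + 38597/24345)) = 1/((-23 + 6344) + (11504*(1/1180) + 38597*(1/24345))) = 1/(6321 + (2876/295 + 38597/24345)) = 1/(6321 + 16280467/1436355) = 1/(9095480422/1436355) = 1436355/9095480422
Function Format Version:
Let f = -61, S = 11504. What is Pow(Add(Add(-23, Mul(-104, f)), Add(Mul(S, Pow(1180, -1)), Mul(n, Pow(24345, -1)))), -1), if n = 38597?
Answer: Rational(1436355, 9095480422) ≈ 0.00015792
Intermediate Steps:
Pow(Add(Add(-23, Mul(-104, f)), Add(Mul(S, Pow(1180, -1)), Mul(n, Pow(24345, -1)))), -1) = Pow(Add(Add(-23, Mul(-104, -61)), Add(Mul(11504, Pow(1180, -1)), Mul(38597, Pow(24345, -1)))), -1) = Pow(Add(Add(-23, 6344), Add(Mul(11504, Rational(1, 1180)), Mul(38597, Rational(1, 24345)))), -1) = Pow(Add(6321, Add(Rational(2876, 295), Rational(38597, 24345))), -1) = Pow(Add(6321, Rational(16280467, 1436355)), -1) = Pow(Rational(9095480422, 1436355), -1) = Rational(1436355, 9095480422)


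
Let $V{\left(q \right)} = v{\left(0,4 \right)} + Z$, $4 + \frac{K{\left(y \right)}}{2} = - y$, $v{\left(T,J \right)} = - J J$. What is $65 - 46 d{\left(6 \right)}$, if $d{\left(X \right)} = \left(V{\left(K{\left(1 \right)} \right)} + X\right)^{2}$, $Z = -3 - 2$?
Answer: $-10285$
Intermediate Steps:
$v{\left(T,J \right)} = - J^{2}$
$Z = -5$ ($Z = -3 - 2 = -5$)
$K{\left(y \right)} = -8 - 2 y$ ($K{\left(y \right)} = -8 + 2 \left(- y\right) = -8 - 2 y$)
$V{\left(q \right)} = -21$ ($V{\left(q \right)} = - 4^{2} - 5 = \left(-1\right) 16 - 5 = -16 - 5 = -21$)
$d{\left(X \right)} = \left(-21 + X\right)^{2}$
$65 - 46 d{\left(6 \right)} = 65 - 46 \left(-21 + 6\right)^{2} = 65 - 46 \left(-15\right)^{2} = 65 - 10350 = -10285$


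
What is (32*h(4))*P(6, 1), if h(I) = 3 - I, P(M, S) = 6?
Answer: -192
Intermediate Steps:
(32*h(4))*P(6, 1) = (32*(3 - 1*4))*6 = (32*(3 - 4))*6 = (32*(-1))*6 = -32*6 = -192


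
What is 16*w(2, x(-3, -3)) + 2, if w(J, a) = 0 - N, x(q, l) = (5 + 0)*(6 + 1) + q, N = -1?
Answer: 18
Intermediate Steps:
x(q, l) = 35 + q (x(q, l) = 5*7 + q = 35 + q)
w(J, a) = 1 (w(J, a) = 0 - 1*(-1) = 0 + 1 = 1)
16*w(2, x(-3, -3)) + 2 = 16*1 + 2 = 16 + 2 = 18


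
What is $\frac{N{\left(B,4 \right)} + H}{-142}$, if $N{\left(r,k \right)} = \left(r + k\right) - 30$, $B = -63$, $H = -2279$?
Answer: $\frac{1184}{71} \approx 16.676$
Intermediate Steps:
$N{\left(r,k \right)} = -30 + k + r$ ($N{\left(r,k \right)} = \left(k + r\right) - 30 = -30 + k + r$)
$\frac{N{\left(B,4 \right)} + H}{-142} = \frac{\left(-30 + 4 - 63\right) - 2279}{-142} = \left(-89 - 2279\right) \left(- \frac{1}{142}\right) = \left(-2368\right) \left(- \frac{1}{142}\right) = \frac{1184}{71}$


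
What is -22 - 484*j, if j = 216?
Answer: -104566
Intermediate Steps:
-22 - 484*j = -22 - 484*216 = -22 - 104544 = -104566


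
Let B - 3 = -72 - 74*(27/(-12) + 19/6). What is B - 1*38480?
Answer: -231701/6 ≈ -38617.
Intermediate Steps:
B = -821/6 (B = 3 + (-72 - 74*(27/(-12) + 19/6)) = 3 + (-72 - 74*(27*(-1/12) + 19*(⅙))) = 3 + (-72 - 74*(-9/4 + 19/6)) = 3 + (-72 - 74*11/12) = 3 + (-72 - 407/6) = 3 - 839/6 = -821/6 ≈ -136.83)
B - 1*38480 = -821/6 - 1*38480 = -821/6 - 38480 = -231701/6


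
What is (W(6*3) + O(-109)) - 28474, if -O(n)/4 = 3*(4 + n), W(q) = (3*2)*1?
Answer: -27208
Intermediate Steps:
W(q) = 6 (W(q) = 6*1 = 6)
O(n) = -48 - 12*n (O(n) = -12*(4 + n) = -4*(12 + 3*n) = -48 - 12*n)
(W(6*3) + O(-109)) - 28474 = (6 + (-48 - 12*(-109))) - 28474 = (6 + (-48 + 1308)) - 28474 = (6 + 1260) - 28474 = 1266 - 28474 = -27208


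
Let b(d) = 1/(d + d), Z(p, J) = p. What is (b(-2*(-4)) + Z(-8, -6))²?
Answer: 16129/256 ≈ 63.004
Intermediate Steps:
b(d) = 1/(2*d)
(b(-2*(-4)) + Z(-8, -6))² = (1/(2*((-2*(-4)))) - 8)² = ((½)/8 - 8)² = ((½)*(⅛) - 8)² = (1/16 - 8)² = (-127/16)² = 16129/256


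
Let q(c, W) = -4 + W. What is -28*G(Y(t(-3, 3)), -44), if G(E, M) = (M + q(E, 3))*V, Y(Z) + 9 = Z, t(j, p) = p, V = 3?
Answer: 3780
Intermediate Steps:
Y(Z) = -9 + Z
G(E, M) = -3 + 3*M (G(E, M) = (M + (-4 + 3))*3 = (M - 1)*3 = (-1 + M)*3 = -3 + 3*M)
-28*G(Y(t(-3, 3)), -44) = -28*(-3 + 3*(-44)) = -28*(-3 - 132) = -28*(-135) = 3780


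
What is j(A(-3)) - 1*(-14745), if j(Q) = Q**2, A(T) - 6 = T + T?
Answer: 14745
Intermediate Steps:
A(T) = 6 + 2*T (A(T) = 6 + (T + T) = 6 + 2*T)
j(A(-3)) - 1*(-14745) = (6 + 2*(-3))**2 - 1*(-14745) = (6 - 6)**2 + 14745 = 0**2 + 14745 = 0 + 14745 = 14745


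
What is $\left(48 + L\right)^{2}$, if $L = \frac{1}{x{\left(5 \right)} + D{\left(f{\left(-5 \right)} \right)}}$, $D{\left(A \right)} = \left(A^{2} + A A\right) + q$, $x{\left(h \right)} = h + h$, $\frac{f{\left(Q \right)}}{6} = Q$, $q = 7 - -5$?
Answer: $\frac{7648726849}{3319684} \approx 2304.1$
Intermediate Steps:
$q = 12$ ($q = 7 + 5 = 12$)
$f{\left(Q \right)} = 6 Q$
$x{\left(h \right)} = 2 h$
$D{\left(A \right)} = 12 + 2 A^{2}$ ($D{\left(A \right)} = \left(A^{2} + A A\right) + 12 = \left(A^{2} + A^{2}\right) + 12 = 2 A^{2} + 12 = 12 + 2 A^{2}$)
$L = \frac{1}{1822}$ ($L = \frac{1}{2 \cdot 5 + \left(12 + 2 \left(6 \left(-5\right)\right)^{2}\right)} = \frac{1}{10 + \left(12 + 2 \left(-30\right)^{2}\right)} = \frac{1}{10 + \left(12 + 2 \cdot 900\right)} = \frac{1}{10 + \left(12 + 1800\right)} = \frac{1}{10 + 1812} = \frac{1}{1822} \approx 0.00054885$)
$\left(48 + L\right)^{2} = \left(48 + \frac{1}{1822}\right)^{2} = \left(\frac{87457}{1822}\right)^{2} = \frac{7648726849}{3319684}$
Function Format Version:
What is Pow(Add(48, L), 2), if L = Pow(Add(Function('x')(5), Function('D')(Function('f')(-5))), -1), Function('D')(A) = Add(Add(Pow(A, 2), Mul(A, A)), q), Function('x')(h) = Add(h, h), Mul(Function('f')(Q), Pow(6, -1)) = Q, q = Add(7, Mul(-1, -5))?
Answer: Rational(7648726849, 3319684) ≈ 2304.1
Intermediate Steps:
q = 12 (q = Add(7, 5) = 12)
Function('f')(Q) = Mul(6, Q)
Function('x')(h) = Mul(2, h)
Function('D')(A) = Add(12, Mul(2, Pow(A, 2))) (Function('D')(A) = Add(Add(Pow(A, 2), Mul(A, A)), 12) = Add(Add(Pow(A, 2), Pow(A, 2)), 12) = Add(Mul(2, Pow(A, 2)), 12) = Add(12, Mul(2, Pow(A, 2))))
L = Rational(1, 1822) (L = Pow(Add(Mul(2, 5), Add(12, Mul(2, Pow(Mul(6, -5), 2)))), -1) = Pow(Add(10, Add(12, Mul(2, Pow(-30, 2)))), -1) = Pow(Add(10, Add(12, Mul(2, 900))), -1) = Pow(Add(10, Add(12, 1800)), -1) = Pow(Add(10, 1812), -1) = Pow(1822, -1) = Rational(1, 1822) ≈ 0.00054885)
Pow(Add(48, L), 2) = Pow(Add(48, Rational(1, 1822)), 2) = Pow(Rational(87457, 1822), 2) = Rational(7648726849, 3319684)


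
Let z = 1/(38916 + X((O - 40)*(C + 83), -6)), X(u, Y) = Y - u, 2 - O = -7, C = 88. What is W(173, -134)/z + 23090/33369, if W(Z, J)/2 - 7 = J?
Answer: -374720299096/33369 ≈ -1.1230e+7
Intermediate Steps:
W(Z, J) = 14 + 2*J
O = 9 (O = 2 - 1*(-7) = 2 + 7 = 9)
z = 1/44211 (z = 1/(38916 + (-6 - (9 - 40)*(88 + 83))) = 1/(38916 + (-6 - (-31)*171)) = 1/(38916 + (-6 - 1*(-5301))) = 1/(38916 + (-6 + 5301)) = 1/(38916 + 5295) = 1/44211 ≈ 2.2619e-5)
W(173, -134)/z + 23090/33369 = (14 + 2*(-134))/(1/44211) + 23090/33369 = (14 - 268)*44211 + 23090*(1/33369) = -254*44211 + 23090/33369 = -11229594 + 23090/33369 = -374720299096/33369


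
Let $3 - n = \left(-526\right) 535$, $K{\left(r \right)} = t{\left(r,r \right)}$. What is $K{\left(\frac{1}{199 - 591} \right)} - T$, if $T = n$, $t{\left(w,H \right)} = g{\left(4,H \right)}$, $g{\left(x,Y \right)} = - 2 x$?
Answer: $-281421$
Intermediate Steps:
$t{\left(w,H \right)} = -8$ ($t{\left(w,H \right)} = \left(-2\right) 4 = -8$)
$K{\left(r \right)} = -8$
$n = 281413$ ($n = 3 - \left(-526\right) 535 = 3 - -281410 = 3 + 281410 = 281413$)
$T = 281413$
$K{\left(\frac{1}{199 - 591} \right)} - T = -8 - 281413 = -281421$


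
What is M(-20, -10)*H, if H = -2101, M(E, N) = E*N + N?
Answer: -399190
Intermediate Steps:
M(E, N) = N + E*N
M(-20, -10)*H = -10*(1 - 20)*(-2101) = -10*(-19)*(-2101) = 190*(-2101) = -399190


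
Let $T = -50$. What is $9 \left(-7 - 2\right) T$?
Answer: $4050$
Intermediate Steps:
$9 \left(-7 - 2\right) T = 9 \left(-7 - 2\right) \left(-50\right) = 9 \left(-9\right) \left(-50\right) = \left(-81\right) \left(-50\right) = 4050$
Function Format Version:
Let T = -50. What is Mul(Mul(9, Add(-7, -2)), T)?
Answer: 4050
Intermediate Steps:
Mul(Mul(9, Add(-7, -2)), T) = Mul(Mul(9, Add(-7, -2)), -50) = Mul(Mul(9, -9), -50) = Mul(-81, -50) = 4050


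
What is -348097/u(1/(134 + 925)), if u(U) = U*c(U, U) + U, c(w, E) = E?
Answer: -390384171657/1060 ≈ -3.6829e+8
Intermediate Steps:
u(U) = U + U² (u(U) = U*U + U = U² + U = U + U²)
-348097/u(1/(134 + 925)) = -348097*(134 + 925)/(1 + 1/(134 + 925)) = -348097*1059/(1 + 1/1059) = -348097/((1/1059)*(1060/1059)) = -348097/1060/1121481 = -348097*1121481/1060 = -390384171657/1060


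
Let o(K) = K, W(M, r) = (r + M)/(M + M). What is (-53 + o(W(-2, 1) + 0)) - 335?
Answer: -1551/4 ≈ -387.75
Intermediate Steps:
W(M, r) = (M + r)/(2*M) (W(M, r) = (M + r)/((2*M)) = (M + r)*(1/(2*M)) = (M + r)/(2*M))
(-53 + o(W(-2, 1) + 0)) - 335 = (-53 + ((½)*(-2 + 1)/(-2) + 0)) - 335 = (-53 + ((½)*(-½)*(-1) + 0)) - 335 = (-53 + (¼ + 0)) - 335 = (-53 + ¼) - 335 = -211/4 - 335 = -1551/4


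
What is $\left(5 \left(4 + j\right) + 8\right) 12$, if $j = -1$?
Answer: $276$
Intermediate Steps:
$\left(5 \left(4 + j\right) + 8\right) 12 = \left(5 \left(4 - 1\right) + 8\right) 12 = \left(5 \cdot 3 + 8\right) 12 = \left(15 + 8\right) 12 = 23 \cdot 12 = 276$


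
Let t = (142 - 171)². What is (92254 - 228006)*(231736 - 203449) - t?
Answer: -3840017665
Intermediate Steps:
t = 841 (t = (-29)² = 841)
(92254 - 228006)*(231736 - 203449) - t = (92254 - 228006)*(231736 - 203449) - 1*841 = -135752*28287 - 841 = -3840016824 - 841 = -3840017665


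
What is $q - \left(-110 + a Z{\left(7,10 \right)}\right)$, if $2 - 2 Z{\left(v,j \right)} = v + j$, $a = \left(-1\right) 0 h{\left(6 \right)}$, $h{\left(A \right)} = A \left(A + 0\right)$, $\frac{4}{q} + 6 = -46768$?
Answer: $\frac{2572568}{23387} \approx 110.0$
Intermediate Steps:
$q = - \frac{2}{23387}$ ($q = \frac{4}{-6 - 46768} = \frac{4}{-46774} = 4 \left(- \frac{1}{46774}\right) = - \frac{2}{23387} \approx -8.5518 \cdot 10^{-5}$)
$h{\left(A \right)} = A^{2}$ ($h{\left(A \right)} = A A = A^{2}$)
$a = 0$ ($a = \left(-1\right) 0 \cdot 6^{2} = 0 \cdot 36 = 0$)
$Z{\left(v,j \right)} = 1 - \frac{j}{2} - \frac{v}{2}$ ($Z{\left(v,j \right)} = 1 - \frac{v + j}{2} = 1 - \frac{j + v}{2} = 1 - \left(\frac{j}{2} + \frac{v}{2}\right) = 1 - \frac{j}{2} - \frac{v}{2}$)
$q - \left(-110 + a Z{\left(7,10 \right)}\right) = - \frac{2}{23387} - \left(-110 + 0 \left(1 - 5 - \frac{7}{2}\right)\right) = - \frac{2}{23387} - \left(-110 + 0 \left(- \frac{15}{2}\right)\right) = - \frac{2}{23387} - \left(-110 + 0\right) = - \frac{2}{23387} - -110 = - \frac{2}{23387} + 110 = \frac{2572568}{23387}$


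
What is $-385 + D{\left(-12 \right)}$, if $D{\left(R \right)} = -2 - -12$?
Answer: $-375$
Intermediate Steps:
$D{\left(R \right)} = 10$ ($D{\left(R \right)} = -2 + 12 = 10$)
$-385 + D{\left(-12 \right)} = -385 + 10 = -375$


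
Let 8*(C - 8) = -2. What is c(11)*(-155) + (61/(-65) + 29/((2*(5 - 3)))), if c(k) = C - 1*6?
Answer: -17221/65 ≈ -264.94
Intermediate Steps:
C = 31/4 (C = 8 + (⅛)*(-2) = 8 - ¼ = 31/4 ≈ 7.7500)
c(k) = 7/4 (c(k) = 31/4 - 1*6 = 31/4 - 6 = 7/4)
c(11)*(-155) + (61/(-65) + 29/((2*(5 - 3)))) = (7/4)*(-155) + (61/(-65) + 29/((2*(5 - 3)))) = -1085/4 + (61*(-1/65) + 29/((2*2))) = -1085/4 + (-61/65 + 29/4) = -1085/4 + 1641/260 = -17221/65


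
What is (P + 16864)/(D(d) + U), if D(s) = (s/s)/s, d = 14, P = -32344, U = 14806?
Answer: -14448/13819 ≈ -1.0455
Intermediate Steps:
D(s) = 1/s
(P + 16864)/(D(d) + U) = (-32344 + 16864)/(1/14 + 14806) = -15480/(1/14 + 14806) = -15480/207285/14 = -15480*14/207285 = -14448/13819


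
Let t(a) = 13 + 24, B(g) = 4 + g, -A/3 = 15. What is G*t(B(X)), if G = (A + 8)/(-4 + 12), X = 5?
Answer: -1369/8 ≈ -171.13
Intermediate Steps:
A = -45 (A = -3*15 = -45)
t(a) = 37
G = -37/8 (G = (-45 + 8)/(-4 + 12) = -37/8 ≈ -4.6250)
G*t(B(X)) = -37/8*37 = -1369/8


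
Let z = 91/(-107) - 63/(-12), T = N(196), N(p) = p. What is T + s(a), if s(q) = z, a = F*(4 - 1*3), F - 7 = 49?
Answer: 85771/428 ≈ 200.40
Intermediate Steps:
F = 56 (F = 7 + 49 = 56)
T = 196
a = 56 (a = 56*(4 - 1*3) = 56*(4 - 3) = 56*1 = 56)
z = 1883/428 (z = 91*(-1/107) - 63*(-1/12) = -91/107 + 21/4 = 1883/428 ≈ 4.3995)
s(q) = 1883/428
T + s(a) = 196 + 1883/428 = 85771/428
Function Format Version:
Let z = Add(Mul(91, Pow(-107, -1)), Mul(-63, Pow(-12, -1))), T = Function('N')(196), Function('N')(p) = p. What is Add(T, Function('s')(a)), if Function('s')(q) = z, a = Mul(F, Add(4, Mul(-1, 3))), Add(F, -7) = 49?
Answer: Rational(85771, 428) ≈ 200.40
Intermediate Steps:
F = 56 (F = Add(7, 49) = 56)
T = 196
a = 56 (a = Mul(56, Add(4, Mul(-1, 3))) = Mul(56, Add(4, -3)) = Mul(56, 1) = 56)
z = Rational(1883, 428) (z = Add(Mul(91, Rational(-1, 107)), Mul(-63, Rational(-1, 12))) = Add(Rational(-91, 107), Rational(21, 4)) = Rational(1883, 428) ≈ 4.3995)
Function('s')(q) = Rational(1883, 428)
Add(T, Function('s')(a)) = Add(196, Rational(1883, 428)) = Rational(85771, 428)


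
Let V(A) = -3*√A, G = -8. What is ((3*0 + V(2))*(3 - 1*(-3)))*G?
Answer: 144*√2 ≈ 203.65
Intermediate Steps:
((3*0 + V(2))*(3 - 1*(-3)))*G = ((3*0 - 3*√2)*(3 - 1*(-3)))*(-8) = ((0 - 3*√2)*(3 + 3))*(-8) = (-3*√2*6)*(-8) = -18*√2*(-8) = 144*√2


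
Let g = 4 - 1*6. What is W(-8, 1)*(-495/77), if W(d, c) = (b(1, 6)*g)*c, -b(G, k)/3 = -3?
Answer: 810/7 ≈ 115.71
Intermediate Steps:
b(G, k) = 9 (b(G, k) = -3*(-3) = 9)
g = -2 (g = 4 - 6 = -2)
W(d, c) = -18*c (W(d, c) = (9*(-2))*c = -18*c)
W(-8, 1)*(-495/77) = (-18*1)*(-495/77) = -(-8910)/77 = -18*(-45/7) = 810/7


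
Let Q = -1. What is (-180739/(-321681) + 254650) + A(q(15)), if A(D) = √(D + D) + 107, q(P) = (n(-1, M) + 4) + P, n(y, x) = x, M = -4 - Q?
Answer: 81950667256/321681 + 4*√2 ≈ 2.5476e+5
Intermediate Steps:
M = -3 (M = -4 - 1*(-1) = -4 + 1 = -3)
q(P) = 1 + P (q(P) = (-3 + 4) + P = 1 + P)
A(D) = 107 + √2*√D (A(D) = √(2*D) + 107 = √2*√D + 107 = 107 + √2*√D)
(-180739/(-321681) + 254650) + A(q(15)) = (-180739/(-321681) + 254650) + (107 + √2*√(1 + 15)) = (-180739*(-1/321681) + 254650) + (107 + √2*√16) = (180739/321681 + 254650) + (107 + √2*4) = 81916247389/321681 + (107 + 4*√2) = 81950667256/321681 + 4*√2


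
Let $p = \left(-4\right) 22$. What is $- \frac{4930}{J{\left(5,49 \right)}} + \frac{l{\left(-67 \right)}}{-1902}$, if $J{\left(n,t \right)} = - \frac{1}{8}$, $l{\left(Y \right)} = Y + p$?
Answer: $\frac{75015035}{1902} \approx 39440.0$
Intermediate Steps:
$p = -88$
$l{\left(Y \right)} = -88 + Y$ ($l{\left(Y \right)} = Y - 88 = -88 + Y$)
$J{\left(n,t \right)} = - \frac{1}{8}$ ($J{\left(n,t \right)} = \left(-1\right) \frac{1}{8} = - \frac{1}{8}$)
$- \frac{4930}{J{\left(5,49 \right)}} + \frac{l{\left(-67 \right)}}{-1902} = - \frac{4930}{- \frac{1}{8}} + \frac{-88 - 67}{-1902} = \left(-4930\right) \left(-8\right) - - \frac{155}{1902} = 39440 + \frac{155}{1902} = \frac{75015035}{1902}$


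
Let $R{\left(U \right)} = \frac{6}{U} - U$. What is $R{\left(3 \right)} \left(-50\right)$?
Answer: $50$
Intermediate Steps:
$R{\left(U \right)} = - U + \frac{6}{U}$
$R{\left(3 \right)} \left(-50\right) = \left(\left(-1\right) 3 + \frac{6}{3}\right) \left(-50\right) = \left(-3 + 6 \cdot \frac{1}{3}\right) \left(-50\right) = \left(-3 + 2\right) \left(-50\right) = \left(-1\right) \left(-50\right) = 50$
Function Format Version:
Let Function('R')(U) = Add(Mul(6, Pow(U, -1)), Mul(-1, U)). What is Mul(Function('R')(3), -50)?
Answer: 50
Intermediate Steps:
Function('R')(U) = Add(Mul(-1, U), Mul(6, Pow(U, -1)))
Mul(Function('R')(3), -50) = Mul(Add(Mul(-1, 3), Mul(6, Pow(3, -1))), -50) = Mul(Add(-3, Mul(6, Rational(1, 3))), -50) = Mul(Add(-3, 2), -50) = Mul(-1, -50) = 50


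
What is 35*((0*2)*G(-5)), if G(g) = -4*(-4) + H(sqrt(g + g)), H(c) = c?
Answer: 0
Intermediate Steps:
G(g) = 16 + sqrt(2)*sqrt(g) (G(g) = -4*(-4) + sqrt(g + g) = 16 + sqrt(2*g) = 16 + sqrt(2)*sqrt(g))
35*((0*2)*G(-5)) = 35*((0*2)*(16 + sqrt(2)*sqrt(-5))) = 35*(0*(16 + sqrt(2)*(I*sqrt(5)))) = 35*(0*(16 + I*sqrt(10))) = 35*0 = 0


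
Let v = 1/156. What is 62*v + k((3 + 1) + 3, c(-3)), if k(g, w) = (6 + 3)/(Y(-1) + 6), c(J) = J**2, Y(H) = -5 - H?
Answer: 191/39 ≈ 4.8974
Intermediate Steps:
v = 1/156 ≈ 0.0064103
k(g, w) = 9/2 (k(g, w) = (6 + 3)/((-5 - 1*(-1)) + 6) = 9/((-5 + 1) + 6) = 9/(-4 + 6) = 9/2)
62*v + k((3 + 1) + 3, c(-3)) = 62*(1/156) + 9/2 = 31/78 + 9/2 = 191/39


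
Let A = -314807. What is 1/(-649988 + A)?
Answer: -1/964795 ≈ -1.0365e-6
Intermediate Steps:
1/(-649988 + A) = 1/(-649988 - 314807) = 1/(-964795) = -1/964795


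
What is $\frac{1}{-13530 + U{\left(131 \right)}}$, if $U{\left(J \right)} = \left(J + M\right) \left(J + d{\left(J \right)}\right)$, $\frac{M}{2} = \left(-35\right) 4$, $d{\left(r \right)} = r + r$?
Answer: $- \frac{1}{72087} \approx -1.3872 \cdot 10^{-5}$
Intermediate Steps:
$d{\left(r \right)} = 2 r$
$M = -280$ ($M = 2 \left(\left(-35\right) 4\right) = 2 \left(-140\right) = -280$)
$U{\left(J \right)} = 3 J \left(-280 + J\right)$ ($U{\left(J \right)} = \left(J - 280\right) \left(J + 2 J\right) = \left(-280 + J\right) 3 J = 3 J \left(-280 + J\right)$)
$\frac{1}{-13530 + U{\left(131 \right)}} = \frac{1}{-13530 + 3 \cdot 131 \left(-280 + 131\right)} = \frac{1}{-13530 + 3 \cdot 131 \left(-149\right)} = \frac{1}{-13530 - 58557} = \frac{1}{-72087} = - \frac{1}{72087}$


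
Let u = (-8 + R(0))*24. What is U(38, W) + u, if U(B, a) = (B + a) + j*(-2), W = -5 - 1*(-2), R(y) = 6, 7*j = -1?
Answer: -89/7 ≈ -12.714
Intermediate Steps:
j = -⅐ (j = (⅐)*(-1) = -⅐ ≈ -0.14286)
W = -3 (W = -5 + 2 = -3)
u = -48 (u = (-8 + 6)*24 = -2*24 = -48)
U(B, a) = 2/7 + B + a (U(B, a) = (B + a) - ⅐*(-2) = (B + a) + 2/7 = 2/7 + B + a)
U(38, W) + u = (2/7 + 38 - 3) - 48 = 247/7 - 48 = -89/7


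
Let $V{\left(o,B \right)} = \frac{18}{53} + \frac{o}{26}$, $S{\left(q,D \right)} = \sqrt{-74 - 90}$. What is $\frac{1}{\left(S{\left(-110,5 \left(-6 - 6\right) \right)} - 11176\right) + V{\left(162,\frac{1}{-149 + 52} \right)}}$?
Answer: $- \frac{5302362793}{59224445827413} - \frac{949442 i \sqrt{41}}{59224445827413} \approx -8.953 \cdot 10^{-5} - 1.0265 \cdot 10^{-7} i$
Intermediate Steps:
$S{\left(q,D \right)} = 2 i \sqrt{41}$ ($S{\left(q,D \right)} = \sqrt{-164} = 2 i \sqrt{41}$)
$V{\left(o,B \right)} = \frac{18}{53} + \frac{o}{26}$ ($V{\left(o,B \right)} = 18 \cdot \frac{1}{53} + o \frac{1}{26} = \frac{18}{53} + \frac{o}{26}$)
$\frac{1}{\left(S{\left(-110,5 \left(-6 - 6\right) \right)} - 11176\right) + V{\left(162,\frac{1}{-149 + 52} \right)}} = \frac{1}{\left(2 i \sqrt{41} - 11176\right) + \left(\frac{18}{53} + \frac{1}{26} \cdot 162\right)} = \frac{1}{\left(-11176 + 2 i \sqrt{41}\right) + \left(\frac{18}{53} + \frac{81}{13}\right)} = \frac{1}{\left(-11176 + 2 i \sqrt{41}\right) + \frac{4527}{689}} = \frac{1}{- \frac{7695737}{689} + 2 i \sqrt{41}}$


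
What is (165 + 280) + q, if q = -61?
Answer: 384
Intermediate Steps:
(165 + 280) + q = (165 + 280) - 61 = 445 - 61 = 384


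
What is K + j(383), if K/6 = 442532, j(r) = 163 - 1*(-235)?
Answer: 2655590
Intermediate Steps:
j(r) = 398 (j(r) = 163 + 235 = 398)
K = 2655192 (K = 6*442532 = 2655192)
K + j(383) = 2655192 + 398 = 2655590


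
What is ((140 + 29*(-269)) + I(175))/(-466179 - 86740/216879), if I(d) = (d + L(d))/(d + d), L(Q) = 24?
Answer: 581485347729/35386582728350 ≈ 0.016432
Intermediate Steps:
I(d) = (24 + d)/(2*d) (I(d) = (d + 24)/(d + d) = (24 + d)/((2*d)) = (24 + d)*(1/(2*d)) = (24 + d)/(2*d))
((140 + 29*(-269)) + I(175))/(-466179 - 86740/216879) = ((140 + 29*(-269)) + (½)*(24 + 175)/175)/(-466179 - 86740/216879) = ((140 - 7801) + (½)*(1/175)*199)/(-466179 - 86740*1/216879) = (-7661 + 199/350)/(-466179 - 86740/216879) = -2681151/(350*(-101104522081/216879)) = -2681151/350*(-216879/101104522081) = 581485347729/35386582728350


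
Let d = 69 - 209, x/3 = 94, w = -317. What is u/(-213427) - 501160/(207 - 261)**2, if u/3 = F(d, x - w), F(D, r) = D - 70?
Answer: -26739809560/155588283 ≈ -171.86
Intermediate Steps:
x = 282 (x = 3*94 = 282)
d = -140
F(D, r) = -70 + D
u = -630 (u = 3*(-70 - 140) = 3*(-210) = -630)
u/(-213427) - 501160/(207 - 261)**2 = -630/(-213427) - 501160/(207 - 261)**2 = -630*(-1/213427) - 501160/((-54)**2) = 630/213427 - 501160/2916 = 630/213427 - 501160*1/2916 = 630/213427 - 125290/729 = -26739809560/155588283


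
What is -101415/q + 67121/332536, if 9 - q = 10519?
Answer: 3442958015/349495336 ≈ 9.8512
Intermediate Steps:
q = -10510 (q = 9 - 1*10519 = 9 - 10519 = -10510)
-101415/q + 67121/332536 = -101415/(-10510) + 67121/332536 = -101415*(-1/10510) + 67121*(1/332536) = 20283/2102 + 67121/332536 = 3442958015/349495336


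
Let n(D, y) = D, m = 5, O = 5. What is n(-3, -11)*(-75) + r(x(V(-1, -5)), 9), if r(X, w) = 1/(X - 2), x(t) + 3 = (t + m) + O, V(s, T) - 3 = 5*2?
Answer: 4051/18 ≈ 225.06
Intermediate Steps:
V(s, T) = 13 (V(s, T) = 3 + 5*2 = 3 + 10 = 13)
x(t) = 7 + t (x(t) = -3 + ((t + 5) + 5) = -3 + ((5 + t) + 5) = -3 + (10 + t) = 7 + t)
r(X, w) = 1/(-2 + X)
n(-3, -11)*(-75) + r(x(V(-1, -5)), 9) = -3*(-75) + 1/(-2 + (7 + 13)) = 225 + 1/(-2 + 20) = 225 + 1/18 = 4051/18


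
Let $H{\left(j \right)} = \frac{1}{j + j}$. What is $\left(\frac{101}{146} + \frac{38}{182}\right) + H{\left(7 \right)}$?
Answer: $\frac{6457}{6643} \approx 0.972$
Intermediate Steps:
$H{\left(j \right)} = \frac{1}{2 j}$
$\left(\frac{101}{146} + \frac{38}{182}\right) + H{\left(7 \right)} = \left(\frac{101}{146} + \frac{38}{182}\right) + \frac{1}{2 \cdot 7} = \left(101 \cdot \frac{1}{146} + 38 \cdot \frac{1}{182}\right) + \frac{1}{2} \cdot \frac{1}{7} = \left(\frac{101}{146} + \frac{19}{91}\right) + \frac{1}{14} = \frac{11965}{13286} + \frac{1}{14} = \frac{6457}{6643}$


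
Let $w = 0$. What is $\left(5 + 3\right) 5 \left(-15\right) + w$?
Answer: $-600$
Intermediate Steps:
$\left(5 + 3\right) 5 \left(-15\right) + w = \left(5 + 3\right) 5 \left(-15\right) + 0 = 8 \cdot 5 \left(-15\right) + 0 = 40 \left(-15\right) + 0 = -600 + 0 = -600$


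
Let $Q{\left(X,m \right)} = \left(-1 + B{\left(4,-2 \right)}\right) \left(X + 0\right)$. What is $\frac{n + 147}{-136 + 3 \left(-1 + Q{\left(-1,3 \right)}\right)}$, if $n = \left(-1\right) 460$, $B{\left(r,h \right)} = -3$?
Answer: $\frac{313}{127} \approx 2.4646$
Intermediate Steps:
$n = -460$
$Q{\left(X,m \right)} = - 4 X$ ($Q{\left(X,m \right)} = \left(-1 - 3\right) \left(X + 0\right) = - 4 X$)
$\frac{n + 147}{-136 + 3 \left(-1 + Q{\left(-1,3 \right)}\right)} = \frac{-460 + 147}{-136 + 3 \left(-1 - -4\right)} = - \frac{313}{-136 + 3 \left(-1 + 4\right)} = - \frac{313}{-136 + 3 \cdot 3} = - \frac{313}{-136 + 9} = - \frac{313}{-127} = \left(-313\right) \left(- \frac{1}{127}\right) = \frac{313}{127}$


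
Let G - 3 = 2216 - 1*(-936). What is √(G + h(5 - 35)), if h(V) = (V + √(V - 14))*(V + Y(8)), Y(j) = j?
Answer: √(3815 - 44*I*√11) ≈ 61.777 - 1.1811*I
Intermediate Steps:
G = 3155 (G = 3 + (2216 - 1*(-936)) = 3 + (2216 + 936) = 3 + 3152 = 3155)
h(V) = (8 + V)*(V + √(-14 + V)) (h(V) = (V + √(V - 14))*(V + 8) = (V + √(-14 + V))*(8 + V) = (8 + V)*(V + √(-14 + V)))
√(G + h(5 - 35)) = √(3155 + ((5 - 35)² + 8*(5 - 35) + 8*√(-14 + (5 - 35)) + (5 - 35)*√(-14 + (5 - 35)))) = √(3155 + ((-30)² + 8*(-30) + 8*√(-14 - 30) - 30*√(-14 - 30))) = √(3155 + (900 - 240 + 8*√(-44) - 60*I*√11)) = √(3155 + (900 - 240 + 8*(2*I*√11) - 60*I*√11)) = √(3155 + (900 - 240 + 16*I*√11 - 60*I*√11)) = √(3155 + (660 - 44*I*√11)) = √(3815 - 44*I*√11)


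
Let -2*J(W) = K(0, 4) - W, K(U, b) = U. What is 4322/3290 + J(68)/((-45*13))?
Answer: 241651/192465 ≈ 1.2556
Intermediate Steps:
J(W) = W/2 (J(W) = -(0 - W)/2 = -(-1)*W/2 = W/2)
4322/3290 + J(68)/((-45*13)) = 4322/3290 + ((½)*68)/((-45*13)) = 4322*(1/3290) + 34/(-585) = 2161/1645 + 34*(-1/585) = 2161/1645 - 34/585 = 241651/192465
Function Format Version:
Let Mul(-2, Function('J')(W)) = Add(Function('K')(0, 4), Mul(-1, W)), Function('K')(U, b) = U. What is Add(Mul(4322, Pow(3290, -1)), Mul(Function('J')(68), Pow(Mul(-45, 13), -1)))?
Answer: Rational(241651, 192465) ≈ 1.2556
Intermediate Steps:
Function('J')(W) = Mul(Rational(1, 2), W) (Function('J')(W) = Mul(Rational(-1, 2), Add(0, Mul(-1, W))) = Mul(Rational(-1, 2), Mul(-1, W)) = Mul(Rational(1, 2), W))
Add(Mul(4322, Pow(3290, -1)), Mul(Function('J')(68), Pow(Mul(-45, 13), -1))) = Add(Mul(4322, Pow(3290, -1)), Mul(Mul(Rational(1, 2), 68), Pow(Mul(-45, 13), -1))) = Add(Mul(4322, Rational(1, 3290)), Mul(34, Pow(-585, -1))) = Add(Rational(2161, 1645), Mul(34, Rational(-1, 585))) = Add(Rational(2161, 1645), Rational(-34, 585)) = Rational(241651, 192465)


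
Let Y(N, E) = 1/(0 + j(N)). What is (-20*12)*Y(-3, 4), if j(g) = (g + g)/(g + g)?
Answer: -240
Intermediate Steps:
j(g) = 1 (j(g) = (2*g)/((2*g)) = (2*g)*(1/(2*g)) = 1)
Y(N, E) = 1 (Y(N, E) = 1/(0 + 1) = 1/1 = 1)
(-20*12)*Y(-3, 4) = -20*12*1 = -240*1 = -240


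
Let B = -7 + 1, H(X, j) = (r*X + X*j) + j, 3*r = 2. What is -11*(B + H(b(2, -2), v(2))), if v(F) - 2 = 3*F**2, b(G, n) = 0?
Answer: -88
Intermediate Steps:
r = 2/3 (r = (1/3)*2 = 2/3 ≈ 0.66667)
v(F) = 2 + 3*F**2
H(X, j) = j + 2*X/3 + X*j (H(X, j) = (2*X/3 + X*j) + j = j + 2*X/3 + X*j)
B = -6
-11*(B + H(b(2, -2), v(2))) = -11*(-6 + ((2 + 3*2**2) + (2/3)*0 + 0*(2 + 3*2**2))) = -11*(-6 + ((2 + 3*4) + 0 + 0*(2 + 3*4))) = -11*(-6 + ((2 + 12) + 0 + 0*(2 + 12))) = -11*(-6 + (14 + 0 + 0*14)) = -11*(-6 + (14 + 0 + 0)) = -11*(-6 + 14) = -11*8 = -88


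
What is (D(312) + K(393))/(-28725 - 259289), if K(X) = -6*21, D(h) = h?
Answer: -93/144007 ≈ -0.00064580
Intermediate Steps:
K(X) = -126
(D(312) + K(393))/(-28725 - 259289) = (312 - 126)/(-28725 - 259289) = 186/(-288014) = 186*(-1/288014) = -93/144007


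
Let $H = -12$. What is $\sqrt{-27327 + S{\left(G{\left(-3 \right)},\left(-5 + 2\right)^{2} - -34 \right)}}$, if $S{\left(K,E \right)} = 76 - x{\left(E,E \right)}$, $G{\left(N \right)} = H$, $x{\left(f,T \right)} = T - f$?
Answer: $i \sqrt{27251} \approx 165.08 i$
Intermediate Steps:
$G{\left(N \right)} = -12$
$S{\left(K,E \right)} = 76$ ($S{\left(K,E \right)} = 76 - \left(E - E\right) = 76 - 0 = 76 + 0 = 76$)
$\sqrt{-27327 + S{\left(G{\left(-3 \right)},\left(-5 + 2\right)^{2} - -34 \right)}} = \sqrt{-27327 + 76} = \sqrt{-27251} = i \sqrt{27251}$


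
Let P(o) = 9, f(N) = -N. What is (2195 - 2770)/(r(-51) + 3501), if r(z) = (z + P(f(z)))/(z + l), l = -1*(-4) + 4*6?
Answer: -2645/16113 ≈ -0.16415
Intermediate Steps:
l = 28 (l = 4 + 24 = 28)
r(z) = (9 + z)/(28 + z) (r(z) = (z + 9)/(z + 28) = (9 + z)/(28 + z))
(2195 - 2770)/(r(-51) + 3501) = (2195 - 2770)/((9 - 51)/(28 - 51) + 3501) = -575/(-42/(-23) + 3501) = -575/(-1/23*(-42) + 3501) = -575/(42/23 + 3501) = -575/80565/23 = -575*23/80565 = -2645/16113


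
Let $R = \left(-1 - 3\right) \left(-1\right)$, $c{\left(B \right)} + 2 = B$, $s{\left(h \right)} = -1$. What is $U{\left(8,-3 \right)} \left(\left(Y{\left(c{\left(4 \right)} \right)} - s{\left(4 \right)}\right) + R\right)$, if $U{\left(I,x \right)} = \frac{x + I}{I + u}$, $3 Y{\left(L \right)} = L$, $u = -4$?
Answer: $\frac{85}{12} \approx 7.0833$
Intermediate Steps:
$c{\left(B \right)} = -2 + B$
$Y{\left(L \right)} = \frac{L}{3}$
$R = 4$ ($R = \left(-4\right) \left(-1\right) = 4$)
$U{\left(I,x \right)} = \frac{I + x}{-4 + I}$ ($U{\left(I,x \right)} = \frac{x + I}{I - 4} = \frac{I + x}{-4 + I}$)
$U{\left(8,-3 \right)} \left(\left(Y{\left(c{\left(4 \right)} \right)} - s{\left(4 \right)}\right) + R\right) = \frac{8 - 3}{-4 + 8} \left(\left(\frac{-2 + 4}{3} - -1\right) + 4\right) = \frac{1}{4} \cdot 5 \left(\left(\frac{1}{3} \cdot 2 + 1\right) + 4\right) = \frac{1}{4} \cdot 5 \left(\left(\frac{2}{3} + 1\right) + 4\right) = \frac{5 \left(\frac{5}{3} + 4\right)}{4} = \frac{5}{4} \cdot \frac{17}{3} = \frac{85}{12}$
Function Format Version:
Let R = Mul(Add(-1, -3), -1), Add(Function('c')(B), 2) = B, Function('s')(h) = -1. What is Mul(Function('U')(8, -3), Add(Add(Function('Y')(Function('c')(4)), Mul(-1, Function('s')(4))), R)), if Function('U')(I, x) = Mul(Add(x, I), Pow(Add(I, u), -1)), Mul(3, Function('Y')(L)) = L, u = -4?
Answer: Rational(85, 12) ≈ 7.0833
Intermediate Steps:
Function('c')(B) = Add(-2, B)
Function('Y')(L) = Mul(Rational(1, 3), L)
R = 4 (R = Mul(-4, -1) = 4)
Function('U')(I, x) = Mul(Pow(Add(-4, I), -1), Add(I, x)) (Function('U')(I, x) = Mul(Add(x, I), Pow(Add(I, -4), -1)) = Mul(Add(I, x), Pow(Add(-4, I), -1)) = Mul(Pow(Add(-4, I), -1), Add(I, x)))
Mul(Function('U')(8, -3), Add(Add(Function('Y')(Function('c')(4)), Mul(-1, Function('s')(4))), R)) = Mul(Mul(Pow(Add(-4, 8), -1), Add(8, -3)), Add(Add(Mul(Rational(1, 3), Add(-2, 4)), Mul(-1, -1)), 4)) = Mul(Mul(Pow(4, -1), 5), Add(Add(Mul(Rational(1, 3), 2), 1), 4)) = Mul(Mul(Rational(1, 4), 5), Add(Add(Rational(2, 3), 1), 4)) = Mul(Rational(5, 4), Add(Rational(5, 3), 4)) = Mul(Rational(5, 4), Rational(17, 3)) = Rational(85, 12)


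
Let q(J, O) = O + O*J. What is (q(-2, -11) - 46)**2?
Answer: 1225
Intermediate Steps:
q(J, O) = O + J*O
(q(-2, -11) - 46)**2 = (-11*(1 - 2) - 46)**2 = (-11*(-1) - 46)**2 = (11 - 46)**2 = (-35)**2 = 1225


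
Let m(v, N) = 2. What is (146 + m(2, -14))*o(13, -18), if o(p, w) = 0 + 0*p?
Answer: 0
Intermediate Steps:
o(p, w) = 0 (o(p, w) = 0 + 0 = 0)
(146 + m(2, -14))*o(13, -18) = (146 + 2)*0 = 148*0 = 0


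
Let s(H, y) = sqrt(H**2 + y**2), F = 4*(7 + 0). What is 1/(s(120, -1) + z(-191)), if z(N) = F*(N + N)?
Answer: -10696/114390015 - sqrt(14401)/114390015 ≈ -9.4554e-5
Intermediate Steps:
F = 28 (F = 4*7 = 28)
z(N) = 56*N (z(N) = 28*(N + N) = 28*(2*N) = 56*N)
1/(s(120, -1) + z(-191)) = 1/(sqrt(120**2 + (-1)**2) + 56*(-191)) = 1/(sqrt(14400 + 1) - 10696) = 1/(sqrt(14401) - 10696) = 1/(-10696 + sqrt(14401))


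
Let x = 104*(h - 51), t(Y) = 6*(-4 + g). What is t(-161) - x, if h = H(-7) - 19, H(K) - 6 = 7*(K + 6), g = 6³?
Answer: 8656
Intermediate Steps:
g = 216
H(K) = 48 + 7*K (H(K) = 6 + 7*(K + 6) = 6 + 7*(6 + K) = 6 + (42 + 7*K) = 48 + 7*K)
t(Y) = 1272 (t(Y) = 6*(-4 + 216) = 6*212 = 1272)
h = -20 (h = (48 + 7*(-7)) - 19 = (48 - 49) - 19 = -1 - 19 = -20)
x = -7384 (x = 104*(-20 - 51) = 104*(-71) = -7384)
t(-161) - x = 1272 - 1*(-7384) = 1272 + 7384 = 8656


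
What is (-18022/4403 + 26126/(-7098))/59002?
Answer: -17353781/131711403642 ≈ -0.00013176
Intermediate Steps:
(-18022/4403 + 26126/(-7098))/59002 = (-18022*1/4403 + 26126*(-1/7098))*(1/59002) = (-18022/4403 - 13063/3549)*(1/59002) = -17353781/2232321*1/59002 = -17353781/131711403642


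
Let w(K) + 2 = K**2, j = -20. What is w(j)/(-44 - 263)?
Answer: -398/307 ≈ -1.2964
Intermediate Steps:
w(K) = -2 + K**2
w(j)/(-44 - 263) = (-2 + (-20)**2)/(-44 - 263) = (-2 + 400)/(-307) = -1/307*398 = -398/307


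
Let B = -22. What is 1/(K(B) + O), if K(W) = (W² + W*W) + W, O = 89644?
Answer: 1/90590 ≈ 1.1039e-5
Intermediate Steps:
K(W) = W + 2*W² (K(W) = (W² + W²) + W = 2*W² + W = W + 2*W²)
1/(K(B) + O) = 1/(-22*(1 + 2*(-22)) + 89644) = 1/(-22*(1 - 44) + 89644) = 1/(-22*(-43) + 89644) = 1/(946 + 89644) = 1/90590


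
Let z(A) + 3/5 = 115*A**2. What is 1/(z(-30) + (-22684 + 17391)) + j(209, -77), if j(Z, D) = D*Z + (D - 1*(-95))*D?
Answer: -8582748323/491032 ≈ -17479.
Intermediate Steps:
j(Z, D) = D*Z + D*(95 + D) (j(Z, D) = D*Z + (D + 95)*D = D*Z + (95 + D)*D = D*Z + D*(95 + D))
z(A) = -3/5 + 115*A**2
1/(z(-30) + (-22684 + 17391)) + j(209, -77) = 1/((-3/5 + 115*(-30)**2) + (-22684 + 17391)) - 77*(95 - 77 + 209) = 1/((-3/5 + 115*900) - 5293) - 77*227 = 1/((-3/5 + 103500) - 5293) - 17479 = 1/(517497/5 - 5293) - 17479 = 1/(491032/5) - 17479 = 5/491032 - 17479 = -8582748323/491032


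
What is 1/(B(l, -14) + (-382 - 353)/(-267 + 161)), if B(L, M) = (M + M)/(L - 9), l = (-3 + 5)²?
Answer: 530/6643 ≈ 0.079783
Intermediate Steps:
l = 4 (l = 2² = 4)
B(L, M) = 2*M/(-9 + L) (B(L, M) = (2*M)/(-9 + L) = 2*M/(-9 + L))
1/(B(l, -14) + (-382 - 353)/(-267 + 161)) = 1/(2*(-14)/(-9 + 4) + (-382 - 353)/(-267 + 161)) = 1/(2*(-14)/(-5) - 735/(-106)) = 1/(2*(-14)*(-⅕) - 735*(-1/106)) = 1/(28/5 + 735/106) = 1/(6643/530) = 530/6643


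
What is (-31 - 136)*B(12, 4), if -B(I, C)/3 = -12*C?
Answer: -24048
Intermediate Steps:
B(I, C) = 36*C (B(I, C) = -(-36)*C = 36*C)
(-31 - 136)*B(12, 4) = (-31 - 136)*(36*4) = -167*144 = -24048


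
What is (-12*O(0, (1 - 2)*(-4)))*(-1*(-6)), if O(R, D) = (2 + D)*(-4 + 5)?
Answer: -432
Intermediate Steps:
O(R, D) = 2 + D (O(R, D) = (2 + D)*1 = 2 + D)
(-12*O(0, (1 - 2)*(-4)))*(-1*(-6)) = (-12*(2 + (1 - 2)*(-4)))*(-1*(-6)) = -12*(2 - 1*(-4))*6 = -12*(2 + 4)*6 = -12*6*6 = -72*6 = -432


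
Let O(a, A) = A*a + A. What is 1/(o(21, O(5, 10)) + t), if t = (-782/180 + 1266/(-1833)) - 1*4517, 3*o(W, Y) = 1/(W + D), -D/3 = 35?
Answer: -769860/3481337009 ≈ -0.00022114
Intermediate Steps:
D = -105 (D = -3*35 = -105)
O(a, A) = A + A*a
o(W, Y) = 1/(3*(-105 + W)) (o(W, Y) = 1/(3*(W - 105)) = 1/(3*(-105 + W)))
t = -248666711/54990 (t = (-782*1/180 + 1266*(-1/1833)) - 4517 = (-391/90 - 422/611) - 4517 = -276881/54990 - 4517 = -248666711/54990 ≈ -4522.0)
1/(o(21, O(5, 10)) + t) = 1/(1/(3*(-105 + 21)) - 248666711/54990) = 1/((⅓)/(-84) - 248666711/54990) = 1/((⅓)*(-1/84) - 248666711/54990) = 1/(-1/252 - 248666711/54990) = 1/(-3481337009/769860) = -769860/3481337009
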